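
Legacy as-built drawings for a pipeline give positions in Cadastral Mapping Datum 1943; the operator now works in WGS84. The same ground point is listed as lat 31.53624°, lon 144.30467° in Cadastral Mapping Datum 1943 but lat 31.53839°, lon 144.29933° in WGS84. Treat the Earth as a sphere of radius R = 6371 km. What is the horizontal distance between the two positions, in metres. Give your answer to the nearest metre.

560 m

Δφ = 31.53839° − 31.53624° = +0.00215°; Δλ = 144.29933° − 144.30467° = -0.00534°.
1° along a meridian = πR/180 = 111195 m.
ΔN = Δφ × 111195 = 239.1 m; ΔE = Δλ × 111195 × cos(31.53624°) = -0.00534 × 111195 × 0.852310 = -506.1 m.
Distance = √(ΔE² + ΔN²) = √((-506.1)² + 239.1²) = 559.7 m.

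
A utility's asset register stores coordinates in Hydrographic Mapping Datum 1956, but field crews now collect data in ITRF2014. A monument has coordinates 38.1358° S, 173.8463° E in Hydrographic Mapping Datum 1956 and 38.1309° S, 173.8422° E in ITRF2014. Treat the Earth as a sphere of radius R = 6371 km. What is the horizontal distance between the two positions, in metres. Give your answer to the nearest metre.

652 m

Δφ = -38.1309° − -38.1358° = +0.0049°; Δλ = 173.8422° − 173.8463° = -0.0041°.
1° along a meridian = πR/180 = 111195 m.
ΔN = Δφ × 111195 = 544.9 m; ΔE = Δλ × 111195 × cos(-38.1358°) = -0.0041 × 111195 × 0.786549 = -358.6 m.
Distance = √(ΔE² + ΔN²) = √((-358.6)² + 544.9²) = 652.3 m.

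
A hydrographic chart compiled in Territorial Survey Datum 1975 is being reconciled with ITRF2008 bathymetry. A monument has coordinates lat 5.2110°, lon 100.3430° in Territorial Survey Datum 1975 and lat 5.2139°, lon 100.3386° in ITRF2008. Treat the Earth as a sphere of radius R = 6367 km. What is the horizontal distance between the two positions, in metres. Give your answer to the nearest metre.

Δφ = 5.2139° − 5.2110° = +0.0029°; Δλ = 100.3386° − 100.3430° = -0.0044°.
1° along a meridian = πR/180 = 111125 m.
ΔN = Δφ × 111125 = 322.3 m; ΔE = Δλ × 111125 × cos(5.2110°) = -0.0044 × 111125 × 0.995867 = -486.9 m.
Distance = √(ΔE² + ΔN²) = √((-486.9)² + 322.3²) = 583.9 m.

584 m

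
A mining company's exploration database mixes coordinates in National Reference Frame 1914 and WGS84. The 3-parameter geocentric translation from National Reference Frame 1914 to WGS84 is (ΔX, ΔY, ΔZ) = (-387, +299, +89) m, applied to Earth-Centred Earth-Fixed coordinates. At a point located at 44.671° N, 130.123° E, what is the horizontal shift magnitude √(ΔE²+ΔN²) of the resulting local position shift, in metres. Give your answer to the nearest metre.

At φ = 44.671°, λ = 130.123°: sin φ = 0.703035, cos φ = 0.711155, sin λ = 0.764663, cos λ = -0.644431.
ΔE = −sin λ·ΔX + cos λ·ΔY = −(0.764663)·(-387) + (-0.644431)·(299) = 103.24 m.
ΔN = −sin φ cos λ·ΔX − sin φ sin λ·ΔY + cos φ·ΔZ = −(0.703035)(-0.644431)(-387) − (0.703035)(0.764663)(299) + (0.711155)(89) = -272.78 m.
Horizontal magnitude = √(ΔE² + ΔN²) = √(103.24² + (-272.78)²) = 291.66 m.

292 m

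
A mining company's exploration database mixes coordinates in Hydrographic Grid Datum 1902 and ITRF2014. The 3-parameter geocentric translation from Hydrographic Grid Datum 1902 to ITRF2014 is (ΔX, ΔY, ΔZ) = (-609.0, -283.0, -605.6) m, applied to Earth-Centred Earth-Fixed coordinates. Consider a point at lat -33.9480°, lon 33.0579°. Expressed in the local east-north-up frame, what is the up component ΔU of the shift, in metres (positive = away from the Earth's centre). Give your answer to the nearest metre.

At φ = -33.9480°, λ = 33.0579°: sin φ = -0.558440, cos φ = 0.829545, sin λ = 0.545486, cos λ = 0.838120.
ΔU = cos φ cos λ·ΔX + cos φ sin λ·ΔY + sin φ·ΔZ = (0.829545)(0.838120)(-609.0) + (0.829545)(0.545486)(-283.0) + (-0.558440)(-605.6) = -213.28 m.

ΔU = -213 m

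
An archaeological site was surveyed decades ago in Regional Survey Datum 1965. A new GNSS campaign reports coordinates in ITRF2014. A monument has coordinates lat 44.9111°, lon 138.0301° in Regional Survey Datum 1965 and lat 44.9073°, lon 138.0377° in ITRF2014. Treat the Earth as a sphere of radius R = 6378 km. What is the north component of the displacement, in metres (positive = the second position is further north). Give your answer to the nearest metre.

ΔN = -423 m

Δφ = 44.9073° − 44.9111° = -0.0038°; Δλ = 138.0377° − 138.0301° = +0.0076°.
1° along a meridian = πR/180 = 111317 m.
ΔN = Δφ × 111317 = -423.0 m; ΔE = Δλ × 111317 × cos(44.9111°) = +0.0076 × 111317 × 0.708203 = 599.1 m.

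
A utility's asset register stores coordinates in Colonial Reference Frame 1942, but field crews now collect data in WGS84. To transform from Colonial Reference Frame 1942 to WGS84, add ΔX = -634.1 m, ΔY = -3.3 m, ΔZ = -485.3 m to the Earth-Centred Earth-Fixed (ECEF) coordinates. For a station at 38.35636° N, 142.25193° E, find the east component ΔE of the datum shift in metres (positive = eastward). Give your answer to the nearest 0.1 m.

At φ = 38.35636°, λ = 142.25193°: sin φ = 0.620551, cos φ = 0.784166, sin λ = 0.612191, cos λ = -0.790710.
ΔE = −sin λ·ΔX + cos λ·ΔY = −(0.612191)·(-634.1) + (-0.790710)·(-3.3) = 390.80 m.

ΔE = 390.8 m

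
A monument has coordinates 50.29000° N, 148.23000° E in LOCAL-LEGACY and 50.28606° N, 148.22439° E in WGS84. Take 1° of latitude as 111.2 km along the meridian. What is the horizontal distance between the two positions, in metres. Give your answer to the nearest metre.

592 m

Δφ = 50.28606° − 50.29000° = -0.00394°; Δλ = 148.22439° − 148.23000° = -0.00561°.
ΔN = Δφ × 111200 = -438.1 m; ΔE = Δλ × 111200 × cos(50.29000°) = -0.00561 × 111200 × 0.638902 = -398.6 m.
Distance = √(ΔE² + ΔN²) = √((-398.6)² + (-438.1)²) = 592.3 m.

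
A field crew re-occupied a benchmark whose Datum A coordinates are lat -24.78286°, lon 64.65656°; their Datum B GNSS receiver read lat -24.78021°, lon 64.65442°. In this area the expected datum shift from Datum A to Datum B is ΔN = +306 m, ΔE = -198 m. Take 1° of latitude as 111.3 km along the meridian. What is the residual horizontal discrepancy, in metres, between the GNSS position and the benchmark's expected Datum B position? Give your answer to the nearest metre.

Observed coordinate differences: Δφ = +0.00265°, Δλ = -0.00214°.
Converting to metres (1° lat = 111300 m, cos φ = 0.907903): observed ΔN = 294.9 m, observed ΔE = -216.2 m.
Subtracting the expected shift leaves a residual of 294.9 − (306) = -11.1 m north and -216.2 − (-198) = -18.2 m east.
Residual distance = √((-11.1)² + (-18.2)²) = 21.3 m.

21 m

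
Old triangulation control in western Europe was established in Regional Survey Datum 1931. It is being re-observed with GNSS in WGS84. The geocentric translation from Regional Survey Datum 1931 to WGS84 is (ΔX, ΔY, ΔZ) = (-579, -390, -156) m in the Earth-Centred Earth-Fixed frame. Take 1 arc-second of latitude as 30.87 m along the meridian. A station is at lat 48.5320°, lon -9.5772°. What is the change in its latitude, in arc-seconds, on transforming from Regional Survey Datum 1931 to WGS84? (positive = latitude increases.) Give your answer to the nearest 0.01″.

Δφ = 8.94″

sin φ = 0.749326, cos φ = 0.662202, sin λ = -0.166376, cos λ = 0.986062.
North component: ΔN = −sin φ cos λ·ΔX − sin φ sin λ·ΔY + cos φ·ΔZ = −(0.749326)(0.986062)(-579) − (0.749326)(-0.166376)(-390) + (0.662202)(-156) = 275.89 m.
1° of latitude spans 3600 × 30.87 = 111132 m, so Δφ = 275.89 / 111132 × 3600 = 8.937″.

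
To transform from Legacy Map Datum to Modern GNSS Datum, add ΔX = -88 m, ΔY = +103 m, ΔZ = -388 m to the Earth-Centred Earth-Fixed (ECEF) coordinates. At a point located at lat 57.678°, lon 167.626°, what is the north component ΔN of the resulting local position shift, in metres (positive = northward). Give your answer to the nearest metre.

The local north axis is (−sin φ cos λ, −sin φ sin λ, cos φ), giving ΔN = -72.637 − 18.652 − 207.455 = -298.74 m.

ΔN = -299 m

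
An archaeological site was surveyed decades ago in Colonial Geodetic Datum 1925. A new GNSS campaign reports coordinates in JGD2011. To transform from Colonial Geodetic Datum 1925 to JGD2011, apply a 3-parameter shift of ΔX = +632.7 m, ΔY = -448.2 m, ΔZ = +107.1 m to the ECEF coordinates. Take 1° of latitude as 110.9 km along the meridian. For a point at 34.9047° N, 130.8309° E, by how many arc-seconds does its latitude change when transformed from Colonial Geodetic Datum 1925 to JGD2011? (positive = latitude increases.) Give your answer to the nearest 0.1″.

Δφ = 16.8″

sin φ = 0.572213, cos φ = 0.820105, sin λ = 0.756643, cos λ = -0.653829.
North component: ΔN = −sin φ cos λ·ΔX − sin φ sin λ·ΔY + cos φ·ΔZ = −(0.572213)(-0.653829)(632.7) − (0.572213)(0.756643)(-448.2) + (0.820105)(107.1) = 518.60 m.
1° of latitude spans 110900 m, so Δφ = 518.60 / 110900 × 3600 = 16.835″.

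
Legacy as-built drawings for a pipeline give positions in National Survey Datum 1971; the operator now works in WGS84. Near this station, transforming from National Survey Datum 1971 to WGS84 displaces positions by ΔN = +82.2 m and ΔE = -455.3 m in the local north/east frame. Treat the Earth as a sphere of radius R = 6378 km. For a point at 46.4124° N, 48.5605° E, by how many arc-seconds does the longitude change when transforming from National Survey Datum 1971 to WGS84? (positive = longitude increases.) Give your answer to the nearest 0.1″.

At latitude 46.4124°, cos φ = 0.689463.
One radian of longitude at latitude φ spans R cos φ, so Δλ = ΔE / (R cos φ) = -455.3 / (6378000 × 0.689463) = -1.0354e-04 rad = -21.356″.

Δλ = -21.4″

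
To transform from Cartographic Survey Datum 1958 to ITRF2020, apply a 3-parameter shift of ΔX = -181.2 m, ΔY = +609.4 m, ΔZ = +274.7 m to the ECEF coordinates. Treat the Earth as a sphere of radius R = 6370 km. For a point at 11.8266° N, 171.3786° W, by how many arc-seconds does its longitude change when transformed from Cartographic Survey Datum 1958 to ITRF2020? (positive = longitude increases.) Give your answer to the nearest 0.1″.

sin φ = 0.204950, cos φ = 0.978772, sin λ = -0.149905, cos λ = -0.988700.
East component: ΔE = −sin λ·ΔX + cos λ·ΔY = −(-0.149905)(-181.2) + (-0.988700)(609.4) = -629.68 m.
1° of latitude spans πR/180 = 111177 m; at latitude φ, 1° of longitude spans that × cos φ = 108817.4 m, so Δλ = -629.68 / 108817.4 × 3600 = -20.832″.

Δλ = -20.8″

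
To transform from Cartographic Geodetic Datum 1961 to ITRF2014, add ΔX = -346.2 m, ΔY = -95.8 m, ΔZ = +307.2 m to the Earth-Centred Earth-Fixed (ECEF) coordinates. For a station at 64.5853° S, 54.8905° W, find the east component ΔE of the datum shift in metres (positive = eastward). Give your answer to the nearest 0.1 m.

The local east axis at (φ, λ) is (−sin λ, cos λ, 0), so ΔE = −sin(-54.8905°)·(-346.2) + cos(-54.8905°)·(-95.8) = -338.31 m.

ΔE = -338.3 m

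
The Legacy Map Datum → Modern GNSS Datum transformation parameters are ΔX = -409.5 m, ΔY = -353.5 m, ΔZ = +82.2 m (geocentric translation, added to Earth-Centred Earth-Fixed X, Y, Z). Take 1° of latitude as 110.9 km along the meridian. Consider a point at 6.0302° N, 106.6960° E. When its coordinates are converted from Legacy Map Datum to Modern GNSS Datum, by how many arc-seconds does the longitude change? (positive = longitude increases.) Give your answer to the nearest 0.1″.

sin φ = 0.105053, cos φ = 0.994467, sin λ = 0.957843, cos λ = -0.287294.
East component: ΔE = −sin λ·ΔX + cos λ·ΔY = −(0.957843)(-409.5) + (-0.287294)(-353.5) = 493.79 m.
1° of latitude spans 110900 m; at latitude φ, 1° of longitude spans that × cos φ = 110286.4 m, so Δλ = 493.79 / 110286.4 × 3600 = 16.119″.

Δλ = 16.1″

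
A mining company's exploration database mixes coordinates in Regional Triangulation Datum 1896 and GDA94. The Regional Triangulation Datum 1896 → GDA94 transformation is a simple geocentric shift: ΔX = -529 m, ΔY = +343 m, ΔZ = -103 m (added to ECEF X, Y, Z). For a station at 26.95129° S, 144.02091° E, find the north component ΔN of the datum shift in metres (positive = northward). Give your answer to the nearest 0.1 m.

ΔN = 193.5 m

At φ = -26.95129°, λ = 144.02091°: sin φ = -0.453233, cos φ = 0.891392, sin λ = 0.587490, cos λ = -0.809231.
ΔN = −sin φ cos λ·ΔX − sin φ sin λ·ΔY + cos φ·ΔZ = −(-0.453233)(-0.809231)(-529) − (-0.453233)(0.587490)(343) + (0.891392)(-103) = 193.54 m.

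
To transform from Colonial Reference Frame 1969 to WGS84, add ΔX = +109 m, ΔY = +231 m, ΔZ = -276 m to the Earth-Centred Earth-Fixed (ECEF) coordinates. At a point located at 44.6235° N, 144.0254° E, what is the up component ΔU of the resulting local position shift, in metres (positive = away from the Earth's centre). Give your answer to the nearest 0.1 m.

The local up (radial) axis is (cos φ cos λ, cos φ sin λ, sin φ), giving ΔU = -62.783 + 96.580 − 193.875 = -160.08 m.

ΔU = -160.1 m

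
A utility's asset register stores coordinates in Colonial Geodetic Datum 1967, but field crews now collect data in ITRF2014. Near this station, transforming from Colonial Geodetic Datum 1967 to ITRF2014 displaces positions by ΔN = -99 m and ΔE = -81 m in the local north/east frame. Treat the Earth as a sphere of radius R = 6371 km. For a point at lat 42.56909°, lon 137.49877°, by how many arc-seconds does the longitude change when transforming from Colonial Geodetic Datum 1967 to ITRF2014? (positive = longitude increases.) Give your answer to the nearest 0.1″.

At latitude 42.56909°, cos φ = 0.736462.
One radian of longitude at latitude φ spans R cos φ, so Δλ = ΔE / (R cos φ) = -81.0 / (6371000 × 0.736462) = -1.7263e-05 rad = -3.561″.

Δλ = -3.6″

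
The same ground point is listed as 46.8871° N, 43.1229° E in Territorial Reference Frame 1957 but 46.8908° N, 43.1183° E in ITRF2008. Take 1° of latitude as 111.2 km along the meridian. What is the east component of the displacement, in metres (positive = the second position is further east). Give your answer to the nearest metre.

ΔE = -350 m

Δφ = 46.8908° − 46.8871° = +0.0037°; Δλ = 43.1183° − 43.1229° = -0.0046°.
ΔN = Δφ × 111200 = 411.4 m; ΔE = Δλ × 111200 × cos(46.8871°) = -0.0046 × 111200 × 0.683438 = -349.6 m.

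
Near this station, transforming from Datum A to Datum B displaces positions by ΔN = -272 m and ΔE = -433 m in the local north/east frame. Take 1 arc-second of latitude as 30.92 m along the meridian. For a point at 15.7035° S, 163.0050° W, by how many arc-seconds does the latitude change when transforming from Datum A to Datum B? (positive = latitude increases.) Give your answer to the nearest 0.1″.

Δφ = -8.8″

1″ of latitude = 30.92 m, so Δφ = -272.0 / 30.92 = -8.797″.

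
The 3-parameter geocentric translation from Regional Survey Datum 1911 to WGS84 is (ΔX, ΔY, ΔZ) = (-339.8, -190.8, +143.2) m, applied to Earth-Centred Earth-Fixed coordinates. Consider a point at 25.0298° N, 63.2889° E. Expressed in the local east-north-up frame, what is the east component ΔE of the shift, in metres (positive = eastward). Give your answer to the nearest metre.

The local east axis at (φ, λ) is (−sin λ, cos λ, 0), so ΔE = −sin(63.2889°)·(-339.8) + cos(63.2889°)·(-190.8) = 217.77 m.

ΔE = 218 m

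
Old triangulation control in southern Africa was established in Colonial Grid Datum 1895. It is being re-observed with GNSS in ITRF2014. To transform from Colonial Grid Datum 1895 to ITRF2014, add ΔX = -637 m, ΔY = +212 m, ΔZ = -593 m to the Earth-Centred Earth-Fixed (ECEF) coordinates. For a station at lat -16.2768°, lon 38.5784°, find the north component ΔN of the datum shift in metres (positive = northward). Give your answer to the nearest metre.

ΔN = -672 m

At φ = -16.2768°, λ = 38.5784°: sin φ = -0.280278, cos φ = 0.959919, sin λ = 0.623585, cos λ = 0.781756.
ΔN = −sin φ cos λ·ΔX − sin φ sin λ·ΔY + cos φ·ΔZ = −(-0.280278)(0.781756)(-637) − (-0.280278)(0.623585)(212) + (0.959919)(-593) = -671.75 m.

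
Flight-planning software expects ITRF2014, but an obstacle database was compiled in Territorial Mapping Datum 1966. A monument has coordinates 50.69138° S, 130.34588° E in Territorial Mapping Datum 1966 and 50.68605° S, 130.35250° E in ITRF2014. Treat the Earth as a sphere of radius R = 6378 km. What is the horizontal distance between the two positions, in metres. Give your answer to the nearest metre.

755 m

Δφ = -50.68605° − -50.69138° = +0.00533°; Δλ = 130.35250° − 130.34588° = +0.00662°.
1° along a meridian = πR/180 = 111317 m.
ΔN = Δφ × 111317 = 593.3 m; ΔE = Δλ × 111317 × cos(-50.69138°) = +0.00662 × 111317 × 0.633497 = 466.8 m.
Distance = √(ΔE² + ΔN²) = √(466.8² + 593.3²) = 755.0 m.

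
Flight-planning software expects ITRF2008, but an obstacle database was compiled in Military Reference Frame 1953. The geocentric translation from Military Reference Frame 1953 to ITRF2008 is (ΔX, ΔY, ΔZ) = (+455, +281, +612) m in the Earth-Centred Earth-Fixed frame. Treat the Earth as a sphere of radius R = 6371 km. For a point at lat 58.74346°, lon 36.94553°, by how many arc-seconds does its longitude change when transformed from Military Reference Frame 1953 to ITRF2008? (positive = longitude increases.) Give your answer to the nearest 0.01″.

sin φ = 0.854853, cos φ = 0.518871, sin λ = 0.601056, cos λ = 0.799207.
East component: ΔE = −sin λ·ΔX + cos λ·ΔY = −(0.601056)(455) + (0.799207)(281) = -48.90 m.
1° of latitude spans πR/180 = 111195 m; at latitude φ, 1° of longitude spans that × cos φ = 57695.8 m, so Δλ = -48.90 / 57695.8 × 3600 = -3.051″.

Δλ = -3.05″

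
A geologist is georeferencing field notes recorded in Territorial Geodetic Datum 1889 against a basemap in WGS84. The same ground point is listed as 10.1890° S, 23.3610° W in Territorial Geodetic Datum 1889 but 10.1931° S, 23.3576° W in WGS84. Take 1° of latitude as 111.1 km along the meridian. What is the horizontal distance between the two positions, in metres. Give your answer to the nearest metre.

588 m

Δφ = -10.1931° − -10.1890° = -0.0041°; Δλ = -23.3576° − -23.3610° = +0.0034°.
ΔN = Δφ × 111100 = -455.5 m; ΔE = Δλ × 111100 × cos(-10.1890°) = +0.0034 × 111100 × 0.984230 = 371.8 m.
Distance = √(ΔE² + ΔN²) = √(371.8² + (-455.5)²) = 588.0 m.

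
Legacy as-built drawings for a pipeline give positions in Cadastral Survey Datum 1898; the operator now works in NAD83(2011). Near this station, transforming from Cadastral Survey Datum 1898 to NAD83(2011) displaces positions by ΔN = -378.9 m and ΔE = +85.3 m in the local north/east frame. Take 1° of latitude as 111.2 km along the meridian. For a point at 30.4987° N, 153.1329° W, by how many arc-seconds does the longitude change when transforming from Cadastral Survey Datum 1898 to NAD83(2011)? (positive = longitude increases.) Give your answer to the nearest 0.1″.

Δλ = 3.2″

At latitude 30.4987°, cos φ = 0.861641.
1° of longitude at this latitude = 111.2 × cos φ = 95.81 km, so Δλ = 85.3 / 95814.4 = 0.0008903° = 3.205″.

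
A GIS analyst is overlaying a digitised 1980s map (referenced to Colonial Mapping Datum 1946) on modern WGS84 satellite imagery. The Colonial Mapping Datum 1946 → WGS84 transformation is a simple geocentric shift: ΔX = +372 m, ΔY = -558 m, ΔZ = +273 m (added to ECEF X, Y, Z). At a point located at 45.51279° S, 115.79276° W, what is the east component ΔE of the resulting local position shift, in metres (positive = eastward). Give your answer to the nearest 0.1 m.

The local east axis at (φ, λ) is (−sin λ, cos λ, 0), so ΔE = −sin(-115.79276°)·372 + cos(-115.79276°)·(-558) = 577.73 m.

ΔE = 577.7 m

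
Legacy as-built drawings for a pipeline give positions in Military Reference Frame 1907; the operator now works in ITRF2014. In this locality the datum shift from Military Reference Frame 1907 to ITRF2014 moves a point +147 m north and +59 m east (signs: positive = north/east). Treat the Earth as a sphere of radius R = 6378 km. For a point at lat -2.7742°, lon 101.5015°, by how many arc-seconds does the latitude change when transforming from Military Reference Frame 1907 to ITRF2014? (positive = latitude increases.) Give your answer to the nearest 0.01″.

Δφ = 4.75″

On a sphere of radius R, 1 rad of latitude = R, so Δφ = ΔN / R = 147.0 / 6378000 = 2.3048e-05 rad = 4.754″.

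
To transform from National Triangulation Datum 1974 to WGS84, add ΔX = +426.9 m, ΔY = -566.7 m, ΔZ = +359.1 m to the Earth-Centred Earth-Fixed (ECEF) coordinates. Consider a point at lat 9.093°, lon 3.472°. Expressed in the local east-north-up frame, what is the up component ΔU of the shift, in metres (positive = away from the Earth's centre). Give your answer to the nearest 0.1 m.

The local up (radial) axis is (cos φ cos λ, cos φ sin λ, sin φ), giving ΔU = 420.761 − 33.888 + 56.751 = 443.62 m.

ΔU = 443.6 m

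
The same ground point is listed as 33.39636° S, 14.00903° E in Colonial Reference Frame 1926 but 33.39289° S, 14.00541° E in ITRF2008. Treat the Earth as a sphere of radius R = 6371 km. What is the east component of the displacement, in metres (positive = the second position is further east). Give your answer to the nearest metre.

ΔE = -336 m

Δφ = -33.39289° − -33.39636° = +0.00347°; Δλ = 14.00541° − 14.00903° = -0.00362°.
1° along a meridian = πR/180 = 111195 m.
ΔN = Δφ × 111195 = 385.8 m; ΔE = Δλ × 111195 × cos(-33.39636°) = -0.00362 × 111195 × 0.834883 = -336.1 m.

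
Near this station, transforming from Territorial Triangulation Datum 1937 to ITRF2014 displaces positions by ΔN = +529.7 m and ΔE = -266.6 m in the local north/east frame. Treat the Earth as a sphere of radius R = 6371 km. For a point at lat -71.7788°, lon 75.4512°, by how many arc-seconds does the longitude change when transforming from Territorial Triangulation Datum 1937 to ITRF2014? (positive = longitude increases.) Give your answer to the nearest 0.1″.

At latitude -71.7788°, cos φ = 0.312686.
One radian of longitude at latitude φ spans R cos φ, so Δλ = ΔE / (R cos φ) = -266.6 / (6371000 × 0.312686) = -1.3383e-04 rad = -27.604″.

Δλ = -27.6″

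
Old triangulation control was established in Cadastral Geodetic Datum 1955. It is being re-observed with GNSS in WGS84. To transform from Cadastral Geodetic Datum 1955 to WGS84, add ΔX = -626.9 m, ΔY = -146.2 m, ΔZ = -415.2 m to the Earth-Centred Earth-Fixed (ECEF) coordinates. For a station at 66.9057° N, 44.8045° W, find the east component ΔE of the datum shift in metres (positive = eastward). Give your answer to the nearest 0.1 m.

ΔE = -545.5 m

At φ = 66.9057°, λ = -44.8045°: sin φ = 0.919861, cos φ = 0.392246, sin λ = -0.704690, cos λ = 0.709515.
ΔE = −sin λ·ΔX + cos λ·ΔY = −(-0.704690)·(-626.9) + (0.709515)·(-146.2) = -545.50 m.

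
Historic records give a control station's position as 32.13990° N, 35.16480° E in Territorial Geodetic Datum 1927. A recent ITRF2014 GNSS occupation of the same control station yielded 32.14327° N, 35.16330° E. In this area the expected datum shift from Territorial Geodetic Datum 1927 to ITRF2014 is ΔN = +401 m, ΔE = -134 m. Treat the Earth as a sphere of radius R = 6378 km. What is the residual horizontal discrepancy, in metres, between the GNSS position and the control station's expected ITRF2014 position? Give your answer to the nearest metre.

Observed coordinate differences: Δφ = +0.00337°, Δλ = -0.00150°.
Converting to metres (1° lat = 111317 m, cos φ = 0.846752): observed ΔN = 375.1 m, observed ΔE = -141.4 m.
Subtracting the expected shift leaves a residual of 375.1 − (401) = -25.9 m north and -141.4 − (-134) = -7.4 m east.
Residual distance = √((-25.9)² + (-7.4)²) = 26.9 m.

27 m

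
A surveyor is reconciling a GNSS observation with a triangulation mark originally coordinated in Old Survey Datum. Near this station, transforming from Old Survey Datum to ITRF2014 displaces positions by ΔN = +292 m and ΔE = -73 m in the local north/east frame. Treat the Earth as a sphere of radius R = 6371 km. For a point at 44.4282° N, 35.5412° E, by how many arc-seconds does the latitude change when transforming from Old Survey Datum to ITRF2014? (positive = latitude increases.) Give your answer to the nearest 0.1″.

On a sphere of radius R, 1 rad of latitude = R, so Δφ = ΔN / R = 292.0 / 6371000 = 4.5833e-05 rad = 9.454″.

Δφ = 9.5″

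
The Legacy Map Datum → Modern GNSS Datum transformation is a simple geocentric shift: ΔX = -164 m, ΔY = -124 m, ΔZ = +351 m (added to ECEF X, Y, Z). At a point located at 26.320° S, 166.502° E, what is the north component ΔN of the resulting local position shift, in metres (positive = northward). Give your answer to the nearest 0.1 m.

ΔN = 372.5 m

At φ = -26.320°, λ = 166.502°: sin φ = -0.443384, cos φ = 0.896332, sin λ = 0.233411, cos λ = -0.972378.
ΔN = −sin φ cos λ·ΔX − sin φ sin λ·ΔY + cos φ·ΔZ = −(-0.443384)(-0.972378)(-164) − (-0.443384)(0.233411)(-124) + (0.896332)(351) = 372.49 m.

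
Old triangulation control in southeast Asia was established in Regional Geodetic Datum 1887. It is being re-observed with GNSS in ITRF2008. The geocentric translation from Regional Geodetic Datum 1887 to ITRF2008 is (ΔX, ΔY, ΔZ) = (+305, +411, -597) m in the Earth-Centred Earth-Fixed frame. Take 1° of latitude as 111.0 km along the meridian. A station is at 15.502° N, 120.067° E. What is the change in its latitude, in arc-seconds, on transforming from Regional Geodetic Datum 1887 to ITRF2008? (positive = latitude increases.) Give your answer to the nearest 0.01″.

sin φ = 0.267272, cos φ = 0.963621, sin λ = 0.865440, cos λ = -0.501012.
North component: ΔN = −sin φ cos λ·ΔX − sin φ sin λ·ΔY + cos φ·ΔZ = −(0.267272)(-0.501012)(305) − (0.267272)(0.865440)(411) + (0.963621)(-597) = -629.51 m.
1° of latitude spans 111000 m, so Δφ = -629.51 / 111000 × 3600 = -20.416″.

Δφ = -20.42″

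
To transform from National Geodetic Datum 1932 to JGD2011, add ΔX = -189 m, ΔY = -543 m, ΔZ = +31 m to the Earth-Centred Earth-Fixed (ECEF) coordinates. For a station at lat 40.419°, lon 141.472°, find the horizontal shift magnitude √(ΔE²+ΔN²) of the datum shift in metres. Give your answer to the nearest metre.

562 m

At φ = 40.419°, λ = 141.472°: sin φ = 0.648372, cos φ = 0.761323, sin λ = 0.622897, cos λ = -0.782304.
ΔE = −sin λ·ΔX + cos λ·ΔY = −(0.622897)·(-189) + (-0.782304)·(-543) = 542.52 m.
ΔN = −sin φ cos λ·ΔX − sin φ sin λ·ΔY + cos φ·ΔZ = −(0.648372)(-0.782304)(-189) − (0.648372)(0.622897)(-543) + (0.761323)(31) = 147.04 m.
Horizontal magnitude = √(ΔE² + ΔN²) = √(542.52² + 147.04²) = 562.09 m.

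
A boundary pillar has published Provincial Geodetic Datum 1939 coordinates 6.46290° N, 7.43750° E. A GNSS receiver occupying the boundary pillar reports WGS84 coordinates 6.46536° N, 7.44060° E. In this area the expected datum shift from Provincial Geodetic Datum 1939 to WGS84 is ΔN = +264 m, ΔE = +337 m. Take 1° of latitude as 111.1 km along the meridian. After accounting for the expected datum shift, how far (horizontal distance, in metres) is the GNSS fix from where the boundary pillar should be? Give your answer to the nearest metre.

Observed coordinate differences: Δφ = +0.00246°, Δλ = +0.00310°.
Converting to metres (1° lat = 111100 m, cos φ = 0.993645): observed ΔN = 273.3 m, observed ΔE = 342.2 m.
Subtracting the expected shift leaves a residual of 273.3 − (264) = 9.3 m north and 342.2 − (337) = 5.2 m east.
Residual distance = √(9.3² + 5.2²) = 10.7 m.

11 m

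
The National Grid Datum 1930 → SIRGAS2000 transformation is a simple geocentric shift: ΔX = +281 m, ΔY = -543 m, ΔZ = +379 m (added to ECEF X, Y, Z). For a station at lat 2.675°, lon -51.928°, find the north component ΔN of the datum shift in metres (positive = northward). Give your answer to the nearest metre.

At φ = 2.675°, λ = -51.928°: sin φ = 0.046671, cos φ = 0.998910, sin λ = -0.787236, cos λ = 0.616651.
ΔN = −sin φ cos λ·ΔX − sin φ sin λ·ΔY + cos φ·ΔZ = −(0.046671)(0.616651)(281) − (0.046671)(-0.787236)(-543) + (0.998910)(379) = 350.55 m.

ΔN = 351 m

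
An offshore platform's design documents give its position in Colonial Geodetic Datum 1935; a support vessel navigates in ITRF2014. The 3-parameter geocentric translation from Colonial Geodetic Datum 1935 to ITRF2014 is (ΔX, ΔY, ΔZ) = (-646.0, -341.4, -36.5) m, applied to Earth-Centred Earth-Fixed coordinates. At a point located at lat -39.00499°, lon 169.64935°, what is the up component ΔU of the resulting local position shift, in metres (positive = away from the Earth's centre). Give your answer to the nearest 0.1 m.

ΔU = 469.1 m

At φ = -39.00499°, λ = 169.64935°: sin φ = -0.629388, cos φ = 0.777091, sin λ = 0.179672, cos λ = -0.983727.
ΔU = cos φ cos λ·ΔX + cos φ sin λ·ΔY + sin φ·ΔZ = (0.777091)(-0.983727)(-646.0) + (0.777091)(0.179672)(-341.4) + (-0.629388)(-36.5) = 469.14 m.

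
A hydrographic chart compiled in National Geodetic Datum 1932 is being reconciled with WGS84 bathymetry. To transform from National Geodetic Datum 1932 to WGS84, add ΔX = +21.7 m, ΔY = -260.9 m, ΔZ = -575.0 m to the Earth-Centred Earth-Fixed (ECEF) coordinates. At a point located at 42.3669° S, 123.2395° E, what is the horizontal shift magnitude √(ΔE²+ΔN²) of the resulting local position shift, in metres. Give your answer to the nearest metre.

At φ = -42.3669°, λ = 123.2395°: sin φ = -0.673876, cos φ = 0.738845, sin λ = 0.836387, cos λ = -0.548140.
ΔE = −sin λ·ΔX + cos λ·ΔY = −(0.836387)·(21.7) + (-0.548140)·(-260.9) = 124.86 m.
ΔN = −sin φ cos λ·ΔX − sin φ sin λ·ΔY + cos φ·ΔZ = −(-0.673876)(-0.548140)(21.7) − (-0.673876)(0.836387)(-260.9) + (0.738845)(-575.0) = -579.90 m.
Horizontal magnitude = √(ΔE² + ΔN²) = √(124.86² + (-579.90)²) = 593.19 m.

593 m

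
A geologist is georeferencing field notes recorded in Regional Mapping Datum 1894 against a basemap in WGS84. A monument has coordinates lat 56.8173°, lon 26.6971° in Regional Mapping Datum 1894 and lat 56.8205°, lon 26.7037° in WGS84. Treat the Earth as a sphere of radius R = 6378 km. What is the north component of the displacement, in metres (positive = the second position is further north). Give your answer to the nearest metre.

Δφ = 56.8205° − 56.8173° = +0.0032°; Δλ = 26.7037° − 26.6971° = +0.0066°.
1° along a meridian = πR/180 = 111317 m.
ΔN = Δφ × 111317 = 356.2 m; ΔE = Δλ × 111317 × cos(56.8173°) = +0.0066 × 111317 × 0.547311 = 402.1 m.

ΔN = 356 m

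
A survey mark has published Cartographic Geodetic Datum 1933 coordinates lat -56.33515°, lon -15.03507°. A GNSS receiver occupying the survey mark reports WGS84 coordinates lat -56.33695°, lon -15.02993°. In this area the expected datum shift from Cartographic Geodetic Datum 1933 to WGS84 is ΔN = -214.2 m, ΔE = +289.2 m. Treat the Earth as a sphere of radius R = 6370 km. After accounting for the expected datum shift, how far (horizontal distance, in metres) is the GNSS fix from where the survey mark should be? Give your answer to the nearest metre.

31 m

Observed coordinate differences: Δφ = -0.00180°, Δλ = +0.00514°.
Converting to metres (1° lat = 111177 m, cos φ = 0.554334): observed ΔN = -200.1 m, observed ΔE = 316.8 m.
Subtracting the expected shift leaves a residual of -200.1 − (-214.2) = 14.1 m north and 316.8 − (289.2) = 27.6 m east.
Residual distance = √(14.1² + 27.6²) = 31.0 m.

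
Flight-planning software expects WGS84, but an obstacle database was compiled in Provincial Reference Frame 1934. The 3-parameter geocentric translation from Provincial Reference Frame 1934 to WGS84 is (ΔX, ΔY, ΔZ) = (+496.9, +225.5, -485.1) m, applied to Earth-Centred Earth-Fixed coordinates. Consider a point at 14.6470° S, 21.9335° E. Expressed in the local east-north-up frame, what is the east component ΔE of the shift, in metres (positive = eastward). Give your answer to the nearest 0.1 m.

ΔE = 23.6 m

At φ = -14.6470°, λ = 21.9335°: sin φ = -0.252863, cos φ = 0.967502, sin λ = 0.373530, cos λ = 0.927618.
ΔE = −sin λ·ΔX + cos λ·ΔY = −(0.373530)·(496.9) + (0.927618)·(225.5) = 23.57 m.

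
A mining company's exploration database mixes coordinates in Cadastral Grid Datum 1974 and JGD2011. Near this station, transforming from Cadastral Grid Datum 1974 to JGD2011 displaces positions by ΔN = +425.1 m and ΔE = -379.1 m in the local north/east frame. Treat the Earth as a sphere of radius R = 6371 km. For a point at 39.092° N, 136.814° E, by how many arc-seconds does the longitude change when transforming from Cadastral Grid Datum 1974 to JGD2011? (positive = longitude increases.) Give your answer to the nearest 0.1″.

At latitude 39.092°, cos φ = 0.776134.
One radian of longitude at latitude φ spans R cos φ, so Δλ = ΔE / (R cos φ) = -379.1 / (6371000 × 0.776134) = -7.6667e-05 rad = -15.814″.

Δλ = -15.8″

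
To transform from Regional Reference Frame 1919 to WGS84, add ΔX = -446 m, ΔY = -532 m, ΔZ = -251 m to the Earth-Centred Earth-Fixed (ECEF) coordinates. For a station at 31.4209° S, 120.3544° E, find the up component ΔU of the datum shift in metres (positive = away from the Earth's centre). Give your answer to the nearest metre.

ΔU = -69 m

The local up (radial) axis is (cos φ cos λ, cos φ sin λ, sin φ), giving ΔU = 192.335 − 391.753 + 130.852 = -68.57 m.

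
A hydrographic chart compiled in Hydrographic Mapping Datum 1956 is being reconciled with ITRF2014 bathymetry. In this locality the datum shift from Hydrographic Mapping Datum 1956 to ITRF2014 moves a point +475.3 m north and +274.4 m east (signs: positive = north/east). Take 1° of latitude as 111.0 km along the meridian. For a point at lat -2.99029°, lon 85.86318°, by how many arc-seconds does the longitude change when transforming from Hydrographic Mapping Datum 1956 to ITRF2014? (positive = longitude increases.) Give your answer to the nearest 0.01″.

Δλ = 8.91″

At latitude -2.99029°, cos φ = 0.998638.
1° of longitude at this latitude = 111.0 × cos φ = 110.85 km, so Δλ = 274.4 / 110848.9 = 0.0024754° = 8.912″.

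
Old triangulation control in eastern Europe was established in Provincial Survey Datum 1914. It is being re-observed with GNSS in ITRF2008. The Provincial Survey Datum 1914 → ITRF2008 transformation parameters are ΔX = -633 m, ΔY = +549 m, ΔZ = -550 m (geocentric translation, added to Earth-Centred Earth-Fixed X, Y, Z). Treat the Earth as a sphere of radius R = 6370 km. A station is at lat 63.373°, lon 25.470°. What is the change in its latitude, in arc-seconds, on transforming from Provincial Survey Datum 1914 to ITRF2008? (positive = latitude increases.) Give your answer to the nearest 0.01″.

sin φ = 0.893943, cos φ = 0.448180, sin λ = 0.430038, cos λ = 0.902811.
North component: ΔN = −sin φ cos λ·ΔX − sin φ sin λ·ΔY + cos φ·ΔZ = −(0.893943)(0.902811)(-633) − (0.893943)(0.430038)(549) + (0.448180)(-550) = 53.32 m.
1° of latitude spans πR/180 = 111177 m, so Δφ = 53.32 / 111177 × 3600 = 1.726″.

Δφ = 1.73″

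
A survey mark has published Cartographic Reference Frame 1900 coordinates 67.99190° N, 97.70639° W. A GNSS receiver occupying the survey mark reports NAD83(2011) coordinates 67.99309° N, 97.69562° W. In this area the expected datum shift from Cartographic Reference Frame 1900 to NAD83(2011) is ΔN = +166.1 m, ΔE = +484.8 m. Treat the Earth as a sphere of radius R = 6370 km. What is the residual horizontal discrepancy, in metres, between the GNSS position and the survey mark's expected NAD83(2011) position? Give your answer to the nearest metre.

49 m

Observed coordinate differences: Δφ = +0.00119°, Δλ = +0.01077°.
Converting to metres (1° lat = 111177 m, cos φ = 0.374738): observed ΔN = 132.3 m, observed ΔE = 448.7 m.
Subtracting the expected shift leaves a residual of 132.3 − (166.1) = -33.8 m north and 448.7 − (484.8) = -36.1 m east.
Residual distance = √((-33.8)² + (-36.1)²) = 49.4 m.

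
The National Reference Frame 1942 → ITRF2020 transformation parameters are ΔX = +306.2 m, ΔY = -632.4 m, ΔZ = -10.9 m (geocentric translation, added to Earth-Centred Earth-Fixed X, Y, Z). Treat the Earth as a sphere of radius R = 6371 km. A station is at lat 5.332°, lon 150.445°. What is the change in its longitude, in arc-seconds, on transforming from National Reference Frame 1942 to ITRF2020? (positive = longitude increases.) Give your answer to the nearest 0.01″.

sin φ = 0.092927, cos φ = 0.995673, sin λ = 0.493259, cos λ = -0.869883.
East component: ΔE = −sin λ·ΔX + cos λ·ΔY = −(0.493259)(306.2) + (-0.869883)(-632.4) = 399.08 m.
1° of latitude spans πR/180 = 111195 m; at latitude φ, 1° of longitude spans that × cos φ = 110713.8 m, so Δλ = 399.08 / 110713.8 × 3600 = 12.977″.

Δλ = 12.98″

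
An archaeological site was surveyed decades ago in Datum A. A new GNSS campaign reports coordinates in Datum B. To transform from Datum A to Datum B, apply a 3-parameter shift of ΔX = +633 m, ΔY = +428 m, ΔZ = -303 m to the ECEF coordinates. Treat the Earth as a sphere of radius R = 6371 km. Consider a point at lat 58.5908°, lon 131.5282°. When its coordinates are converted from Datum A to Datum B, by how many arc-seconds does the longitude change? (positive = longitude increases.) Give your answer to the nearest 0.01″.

Δλ = -47.07″

sin φ = 0.853467, cos φ = 0.521147, sin λ = 0.748629, cos λ = -0.662989.
East component: ΔE = −sin λ·ΔX + cos λ·ΔY = −(0.748629)(633) + (-0.662989)(428) = -757.64 m.
1° of latitude spans πR/180 = 111195 m; at latitude φ, 1° of longitude spans that × cos φ = 57948.9 m, so Δλ = -757.64 / 57948.9 × 3600 = -47.068″.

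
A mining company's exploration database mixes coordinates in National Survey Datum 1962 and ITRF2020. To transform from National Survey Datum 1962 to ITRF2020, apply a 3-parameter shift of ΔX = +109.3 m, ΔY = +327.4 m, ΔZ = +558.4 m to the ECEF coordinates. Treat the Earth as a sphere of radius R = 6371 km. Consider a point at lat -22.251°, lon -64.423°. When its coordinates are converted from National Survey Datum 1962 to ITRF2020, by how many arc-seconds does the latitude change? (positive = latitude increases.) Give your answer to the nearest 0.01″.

sin φ = -0.378665, cos φ = 0.925534, sin λ = -0.902006, cos λ = 0.431724.
North component: ΔN = −sin φ cos λ·ΔX − sin φ sin λ·ΔY + cos φ·ΔZ = −(-0.378665)(0.431724)(109.3) − (-0.378665)(-0.902006)(327.4) + (0.925534)(558.4) = 422.86 m.
1° of latitude spans πR/180 = 111195 m, so Δφ = 422.86 / 111195 × 3600 = 13.690″.

Δφ = 13.69″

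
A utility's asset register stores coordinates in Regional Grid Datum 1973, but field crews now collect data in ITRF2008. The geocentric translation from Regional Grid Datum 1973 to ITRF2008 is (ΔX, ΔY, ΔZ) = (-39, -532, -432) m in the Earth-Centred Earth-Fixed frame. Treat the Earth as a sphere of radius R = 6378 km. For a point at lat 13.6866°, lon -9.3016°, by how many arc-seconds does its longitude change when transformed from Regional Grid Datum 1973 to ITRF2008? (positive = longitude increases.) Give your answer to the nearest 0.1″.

sin φ = 0.236611, cos φ = 0.971604, sin λ = -0.161631, cos λ = 0.986851.
East component: ΔE = −sin λ·ΔX + cos λ·ΔY = −(-0.161631)(-39) + (0.986851)(-532) = -531.31 m.
1° of latitude spans πR/180 = 111317 m; at latitude φ, 1° of longitude spans that × cos φ = 108156.2 m, so Δλ = -531.31 / 108156.2 × 3600 = -17.685″.

Δλ = -17.7″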